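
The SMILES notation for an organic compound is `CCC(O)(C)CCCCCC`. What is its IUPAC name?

Counting along the main chain through the –OH group gives 9 carbons: the parent is nonane.
The highest-priority functional group is an alcohol (–OH), so the name ends in -ol.
The numbering direction is chosen so that numbering from this end puts the hydroxyl group at C-3 rather than C-7.
This places the hydroxyl at C-3; a methyl group at C-3.
Putting it together: 3-methylnonan-3-ol.

3-methylnonan-3-ol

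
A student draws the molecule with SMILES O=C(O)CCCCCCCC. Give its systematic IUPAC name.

The longest carbon chain that includes the –COOH group has 9 carbons, so the parent hydride is nonane.
A carboxylic acid (terminal –COOH) is the principal characteristic group, giving the suffix -oic acid.
Choose the numbering such that the carboxylic acid carbon is C-1 by definition.
The name is nonanoic acid.

nonanoic acid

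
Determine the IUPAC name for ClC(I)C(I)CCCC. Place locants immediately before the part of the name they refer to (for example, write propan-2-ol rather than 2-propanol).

The longest carbon chain is 6 atoms: the parent is hexane.
Number the chain so that the substituent locant set {1,1,2} is lower than {5,6,6} at the first point of difference.
This places a chloro group at C-1; iodo groups at C-1 and C-2.
Prefixes are listed alphabetically: chloro, iodo.
Putting it together: 1-chloro-1,2-diiodohexane.

1-chloro-1,2-diiodohexane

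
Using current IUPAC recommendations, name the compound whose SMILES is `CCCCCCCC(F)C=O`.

2-fluorononanal

Counting along the main chain through the –CHO group gives 9 carbons: the parent is nonane.
The highest-priority functional group is an aldehyde (terminal –CHO), so the name ends in -al.
The numbering direction is chosen so that the aldehyde carbon is C-1 by definition.
This places a fluoro group at C-2.
The name is 2-fluorononanal.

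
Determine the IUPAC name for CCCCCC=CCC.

The longest chain bearing the multiple bond is 9 carbons long (nonane).
The chain contains a C=C double bond, so the unsaturation ending is -ene.
Number the chain so that numbering from this end puts the double bond at C-3 rather than C-6.
That gives the double bond between C-3 and C-4.
Putting it together: non-3-ene.

non-3-ene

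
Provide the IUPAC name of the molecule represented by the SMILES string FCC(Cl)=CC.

The longest carbon chain that includes the multiple bond has 4 carbons, so the parent hydride is butane.
There is one C=C double bond, indicated by the ending -ene.
Choose the numbering such that the substituent locant set {1,2} is lower than {3,4} at the first point of difference.
That gives the double bond between C-2 and C-3; a chloro group at C-2; a fluoro group at C-1.
The substituents are ordered alphabetically, ignoring any di-/tri- multipliers.
Putting it together: 2-chloro-1-fluorobut-2-ene.

2-chloro-1-fluorobut-2-ene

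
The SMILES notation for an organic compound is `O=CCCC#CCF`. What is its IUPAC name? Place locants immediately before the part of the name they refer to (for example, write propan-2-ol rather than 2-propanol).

6-fluorohex-4-ynal

The longest carbon chain that includes the –CHO group and the multiple bond has 6 carbons, so the parent hydride is hexane.
The principal characteristic group is an aldehyde (terminal –CHO), named with the suffix -al.
There is one C≡C triple bond, indicated by the ending -yne.
Choose the numbering such that the aldehyde carbon is C-1 by definition.
With this numbering: the triple bond between C-4 and C-5; a fluoro group at C-6.
The name is 6-fluorohex-4-ynal.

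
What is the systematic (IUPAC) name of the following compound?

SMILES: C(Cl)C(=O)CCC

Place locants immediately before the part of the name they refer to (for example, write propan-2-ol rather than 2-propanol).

The longest chain bearing the carbonyl is 5 carbons long (pentane).
A ketone (C=O on an internal carbon) is the principal characteristic group, giving the suffix -one.
The numbering direction is chosen so that numbering from this end puts the carbonyl group at C-2 rather than C-4.
That gives the carbonyl at C-2; a chloro group at C-1.
The name is 1-chloropentan-2-one.

1-chloropentan-2-one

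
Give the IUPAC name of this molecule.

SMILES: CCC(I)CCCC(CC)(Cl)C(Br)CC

3-bromo-4-chloro-4-ethyl-8-iododecane

The parent chain contains 10 carbons (decane).
Choose the numbering such that the substituent locant set {3,4,4,8} is lower than {3,7,7,8} at the first point of difference.
This places a bromo group at C-3; a chloro group at C-4; an ethyl group at C-4; an iodo group at C-8.
Prefixes are listed alphabetically: bromo, chloro, ethyl, iodo.
The name is 3-bromo-4-chloro-4-ethyl-8-iododecane.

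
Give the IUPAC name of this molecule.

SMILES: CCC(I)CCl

1-chloro-2-iodobutane

The parent chain contains 4 carbons (butane).
Choose the numbering such that the substituent locant set {1,2} is lower than {3,4} at the first point of difference.
With this numbering: a chloro group at C-1; an iodo group at C-2.
Substituent prefixes are cited in alphabetical order (multiplying prefixes like di-/tri- are ignored for ordering).
Assembling the pieces gives 1-chloro-2-iodobutane.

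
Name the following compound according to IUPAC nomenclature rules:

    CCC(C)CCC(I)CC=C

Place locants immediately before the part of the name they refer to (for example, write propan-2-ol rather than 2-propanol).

Counting along the main chain through the multiple bond gives 9 carbons: the parent is nonane.
The chain contains a C=C double bond, so the unsaturation ending is -ene.
The numbering direction is chosen so that numbering from this end puts the double bond at C-1 rather than C-8.
With this numbering: the double bond between C-1 and C-2; an iodo group at C-4; a methyl group at C-7.
The substituents are ordered alphabetically, ignoring any di-/tri- multipliers.
Assembling the pieces gives 4-iodo-7-methylnon-1-ene.

4-iodo-7-methylnon-1-ene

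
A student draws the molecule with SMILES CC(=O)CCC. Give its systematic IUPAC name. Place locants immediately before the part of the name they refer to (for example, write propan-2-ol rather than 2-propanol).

pentan-2-one

The longest carbon chain that includes the carbonyl has 5 carbons, so the parent hydride is pentane.
The highest-priority functional group is a ketone (C=O on an internal carbon), so the name ends in -one.
The numbering direction is chosen so that numbering from this end puts the carbonyl group at C-2 rather than C-4.
This places the carbonyl at C-2.
The name is pentan-2-one.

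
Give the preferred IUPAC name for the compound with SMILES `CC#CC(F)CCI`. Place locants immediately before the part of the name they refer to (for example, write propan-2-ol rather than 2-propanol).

4-fluoro-6-iodohex-2-yne

The longest carbon chain that includes the multiple bond has 6 carbons, so the parent hydride is hexane.
The chain contains a C≡C triple bond, so the unsaturation ending is -yne.
Choose the numbering such that numbering from this end puts the triple bond at C-2 rather than C-4.
That gives the triple bond between C-2 and C-3; a fluoro group at C-4; an iodo group at C-6.
Prefixes are listed alphabetically: fluoro, iodo.
Putting it together: 4-fluoro-6-iodohex-2-yne.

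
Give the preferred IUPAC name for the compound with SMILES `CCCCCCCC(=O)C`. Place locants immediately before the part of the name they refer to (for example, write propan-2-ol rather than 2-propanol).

The longest chain bearing the carbonyl is 9 carbons long (nonane).
The highest-priority functional group is a ketone (C=O on an internal carbon), so the name ends in -one.
Choose the numbering such that numbering from this end puts the carbonyl group at C-2 rather than C-8.
That gives the carbonyl at C-2.
Assembling the pieces gives nonan-2-one.

nonan-2-one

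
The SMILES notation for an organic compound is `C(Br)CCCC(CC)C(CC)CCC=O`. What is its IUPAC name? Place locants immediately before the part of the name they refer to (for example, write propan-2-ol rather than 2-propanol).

The longest chain bearing the –CHO group is 9 carbons long (nonane).
The highest-priority functional group is an aldehyde (terminal –CHO), so the name ends in -al.
Choose the numbering such that the aldehyde carbon is C-1 by definition.
That gives a bromo group at C-9; ethyl groups at C-4 and C-5.
Substituent prefixes are cited in alphabetical order (multiplying prefixes like di-/tri- are ignored for ordering).
Putting it together: 9-bromo-4,5-diethylnonanal.

9-bromo-4,5-diethylnonanal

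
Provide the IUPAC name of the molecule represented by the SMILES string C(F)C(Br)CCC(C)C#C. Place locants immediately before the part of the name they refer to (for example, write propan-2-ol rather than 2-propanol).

The longest chain bearing the multiple bond is 7 carbons long (heptane).
The chain contains a C≡C triple bond, so the unsaturation ending is -yne.
Number the chain so that numbering from this end puts the triple bond at C-1 rather than C-6.
That gives the triple bond between C-1 and C-2; a bromo group at C-6; a fluoro group at C-7; a methyl group at C-3.
Substituent prefixes are cited in alphabetical order (multiplying prefixes like di-/tri- are ignored for ordering).
Putting it together: 6-bromo-7-fluoro-3-methylhept-1-yne.

6-bromo-7-fluoro-3-methylhept-1-yne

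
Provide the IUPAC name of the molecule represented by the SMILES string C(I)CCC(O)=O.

4-iodobutanoic acid

Counting along the main chain through the –COOH group gives 4 carbons: the parent is butane.
A carboxylic acid (terminal –COOH) is the principal characteristic group, giving the suffix -oic acid.
The numbering direction is chosen so that the carboxylic acid carbon is C-1 by definition.
With this numbering: an iodo group at C-4.
The name is 4-iodobutanoic acid.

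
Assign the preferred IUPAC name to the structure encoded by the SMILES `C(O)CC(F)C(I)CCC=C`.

3-fluoro-4-iodooct-7-en-1-ol

The longest carbon chain that includes the –OH group and the multiple bond has 8 carbons, so the parent hydride is octane.
The principal characteristic group is an alcohol (–OH), named with the suffix -ol.
There is one C=C double bond, indicated by the ending -ene.
Number the chain so that numbering from this end puts the hydroxyl group at C-1 rather than C-8.
With this numbering: the hydroxyl at C-1; the double bond between C-7 and C-8; a fluoro group at C-3; an iodo group at C-4.
Substituent prefixes are cited in alphabetical order (multiplying prefixes like di-/tri- are ignored for ordering).
Assembling the pieces gives 3-fluoro-4-iodooct-7-en-1-ol.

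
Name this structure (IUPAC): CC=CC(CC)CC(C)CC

The longest carbon chain that includes the multiple bond has 8 carbons, so the parent hydride is octane.
There is one C=C double bond, indicated by the ending -ene.
Number the chain so that numbering from this end puts the double bond at C-2 rather than C-6.
That gives the double bond between C-2 and C-3; an ethyl group at C-4; a methyl group at C-6.
Prefixes are listed alphabetically: ethyl, methyl.
The name is 4-ethyl-6-methyloct-2-ene.

4-ethyl-6-methyloct-2-ene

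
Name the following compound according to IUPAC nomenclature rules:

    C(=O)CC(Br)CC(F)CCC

3-bromo-5-fluorooctanal

The longest chain bearing the –CHO group is 8 carbons long (octane).
The highest-priority functional group is an aldehyde (terminal –CHO), so the name ends in -al.
The numbering direction is chosen so that the aldehyde carbon is C-1 by definition.
This places a bromo group at C-3; a fluoro group at C-5.
Prefixes are listed alphabetically: bromo, fluoro.
The name is 3-bromo-5-fluorooctanal.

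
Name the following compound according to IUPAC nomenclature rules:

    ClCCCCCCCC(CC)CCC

1-chloro-8-ethylundecane

The parent chain contains 11 carbons (undecane).
Choose the numbering such that the substituent locant set {1,8} is lower than {4,11} at the first point of difference.
With this numbering: a chloro group at C-1; an ethyl group at C-8.
The substituents are ordered alphabetically, ignoring any di-/tri- multipliers.
Assembling the pieces gives 1-chloro-8-ethylundecane.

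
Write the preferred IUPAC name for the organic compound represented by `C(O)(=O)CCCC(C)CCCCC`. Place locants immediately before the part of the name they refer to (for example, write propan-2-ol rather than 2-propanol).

5-methyldecanoic acid

The longest carbon chain that includes the –COOH group has 10 carbons, so the parent hydride is decane.
The highest-priority functional group is a carboxylic acid (terminal –COOH), so the name ends in -oic acid.
The numbering direction is chosen so that the carboxylic acid carbon is C-1 by definition.
That gives a methyl group at C-5.
Assembling the pieces gives 5-methyldecanoic acid.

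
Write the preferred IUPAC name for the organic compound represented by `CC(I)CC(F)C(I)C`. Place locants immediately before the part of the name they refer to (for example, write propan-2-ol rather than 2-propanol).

The parent chain contains 6 carbons (hexane).
The numbering direction is chosen so that the substituent locant set {2,3,5} is lower than {2,4,5} at the first point of difference.
With this numbering: a fluoro group at C-3; iodo groups at C-2 and C-5.
Prefixes are listed alphabetically: fluoro, iodo.
Assembling the pieces gives 3-fluoro-2,5-diiodohexane.

3-fluoro-2,5-diiodohexane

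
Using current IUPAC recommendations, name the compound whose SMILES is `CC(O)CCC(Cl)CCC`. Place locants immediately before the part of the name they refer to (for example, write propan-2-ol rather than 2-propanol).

The longest chain bearing the –OH group is 8 carbons long (octane).
The highest-priority functional group is an alcohol (–OH), so the name ends in -ol.
The numbering direction is chosen so that numbering from this end puts the hydroxyl group at C-2 rather than C-7.
That gives the hydroxyl at C-2; a chloro group at C-5.
The name is 5-chlorooctan-2-ol.

5-chlorooctan-2-ol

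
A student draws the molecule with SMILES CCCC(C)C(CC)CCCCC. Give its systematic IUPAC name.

5-ethyl-4-methyldecane

The longest continuous carbon chain has 10 atoms, so the parent hydride is decane.
Number the chain so that the substituent locant set {4,5} is lower than {6,7} at the first point of difference.
This places an ethyl group at C-5; a methyl group at C-4.
Substituent prefixes are cited in alphabetical order (multiplying prefixes like di-/tri- are ignored for ordering).
The name is 5-ethyl-4-methyldecane.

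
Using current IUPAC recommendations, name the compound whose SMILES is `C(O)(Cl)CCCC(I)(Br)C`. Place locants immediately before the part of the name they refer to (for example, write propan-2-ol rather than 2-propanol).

5-bromo-1-chloro-5-iodohexan-1-ol

The longest carbon chain that includes the –OH group has 6 carbons, so the parent hydride is hexane.
The highest-priority functional group is an alcohol (–OH), so the name ends in -ol.
Number the chain so that numbering from this end puts the hydroxyl group at C-1 rather than C-6.
That gives the hydroxyl at C-1; a bromo group at C-5; a chloro group at C-1; an iodo group at C-5.
Prefixes are listed alphabetically: bromo, chloro, iodo.
Putting it together: 5-bromo-1-chloro-5-iodohexan-1-ol.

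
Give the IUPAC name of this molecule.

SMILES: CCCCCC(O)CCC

The longest chain bearing the –OH group is 9 carbons long (nonane).
The principal characteristic group is an alcohol (–OH), named with the suffix -ol.
Choose the numbering such that numbering from this end puts the hydroxyl group at C-4 rather than C-6.
With this numbering: the hydroxyl at C-4.
Putting it together: nonan-4-ol.

nonan-4-ol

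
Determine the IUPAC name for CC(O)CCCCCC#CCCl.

The longest carbon chain that includes the –OH group and the multiple bond has 10 carbons, so the parent hydride is decane.
The highest-priority functional group is an alcohol (–OH), so the name ends in -ol.
There is one C≡C triple bond, indicated by the ending -yne.
Choose the numbering such that numbering from this end puts the hydroxyl group at C-2 rather than C-9.
With this numbering: the hydroxyl at C-2; the triple bond between C-8 and C-9; a chloro group at C-10.
Putting it together: 10-chlorodec-8-yn-2-ol.

10-chlorodec-8-yn-2-ol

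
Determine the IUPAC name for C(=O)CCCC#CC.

hept-5-ynal

The longest chain bearing the –CHO group and the multiple bond is 7 carbons long (heptane).
The principal characteristic group is an aldehyde (terminal –CHO), named with the suffix -al.
There is one C≡C triple bond, indicated by the ending -yne.
The numbering direction is chosen so that the aldehyde carbon is C-1 by definition.
With this numbering: the triple bond between C-5 and C-6.
Assembling the pieces gives hept-5-ynal.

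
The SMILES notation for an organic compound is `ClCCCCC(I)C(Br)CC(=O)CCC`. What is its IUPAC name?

6-bromo-11-chloro-7-iodoundecan-4-one

The longest carbon chain that includes the carbonyl has 11 carbons, so the parent hydride is undecane.
The highest-priority functional group is a ketone (C=O on an internal carbon), so the name ends in -one.
Number the chain so that numbering from this end puts the carbonyl group at C-4 rather than C-8.
That gives the carbonyl at C-4; a bromo group at C-6; a chloro group at C-11; an iodo group at C-7.
Prefixes are listed alphabetically: bromo, chloro, iodo.
Assembling the pieces gives 6-bromo-11-chloro-7-iodoundecan-4-one.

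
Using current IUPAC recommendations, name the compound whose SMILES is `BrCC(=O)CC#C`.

1-bromopent-4-yn-2-one

Counting along the main chain through the carbonyl and the multiple bond gives 5 carbons: the parent is pentane.
The highest-priority functional group is a ketone (C=O on an internal carbon), so the name ends in -one.
There is one C≡C triple bond, indicated by the ending -yne.
The numbering direction is chosen so that numbering from this end puts the carbonyl group at C-2 rather than C-4.
This places the carbonyl at C-2; the triple bond between C-4 and C-5; a bromo group at C-1.
The name is 1-bromopent-4-yn-2-one.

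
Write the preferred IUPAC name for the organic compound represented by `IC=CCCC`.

1-iodopent-1-ene

Counting along the main chain through the multiple bond gives 5 carbons: the parent is pentane.
There is one C=C double bond, indicated by the ending -ene.
The numbering direction is chosen so that numbering from this end puts the double bond at C-1 rather than C-4.
That gives the double bond between C-1 and C-2; an iodo group at C-1.
Assembling the pieces gives 1-iodopent-1-ene.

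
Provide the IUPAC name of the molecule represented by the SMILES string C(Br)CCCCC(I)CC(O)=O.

The longest carbon chain that includes the –COOH group has 8 carbons, so the parent hydride is octane.
The highest-priority functional group is a carboxylic acid (terminal –COOH), so the name ends in -oic acid.
Number the chain so that the carboxylic acid carbon is C-1 by definition.
That gives a bromo group at C-8; an iodo group at C-3.
The substituents are ordered alphabetically, ignoring any di-/tri- multipliers.
Assembling the pieces gives 8-bromo-3-iodooctanoic acid.

8-bromo-3-iodooctanoic acid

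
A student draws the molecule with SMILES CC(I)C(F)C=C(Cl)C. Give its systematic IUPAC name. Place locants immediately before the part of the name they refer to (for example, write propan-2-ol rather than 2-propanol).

2-chloro-4-fluoro-5-iodohex-2-ene

The longest carbon chain that includes the multiple bond has 6 carbons, so the parent hydride is hexane.
A C=C double bond in the chain gives the infix -ene-.
Number the chain so that numbering from this end puts the double bond at C-2 rather than C-4.
With this numbering: the double bond between C-2 and C-3; a chloro group at C-2; a fluoro group at C-4; an iodo group at C-5.
The substituents are ordered alphabetically, ignoring any di-/tri- multipliers.
The name is 2-chloro-4-fluoro-5-iodohex-2-ene.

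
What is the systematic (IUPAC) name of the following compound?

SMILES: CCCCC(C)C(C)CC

The parent chain contains 8 carbons (octane).
Choose the numbering such that the substituent locant set {3,4} is lower than {5,6} at the first point of difference.
That gives methyl groups at C-3 and C-4.
Assembling the pieces gives 3,4-dimethyloctane.

3,4-dimethyloctane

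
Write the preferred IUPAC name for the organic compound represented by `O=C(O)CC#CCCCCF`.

8-fluorooct-3-ynoic acid

The longest carbon chain that includes the –COOH group and the multiple bond has 8 carbons, so the parent hydride is octane.
The highest-priority functional group is a carboxylic acid (terminal –COOH), so the name ends in -oic acid.
A C≡C triple bond in the chain gives the infix -yne-.
Number the chain so that the carboxylic acid carbon is C-1 by definition.
That gives the triple bond between C-3 and C-4; a fluoro group at C-8.
Putting it together: 8-fluorooct-3-ynoic acid.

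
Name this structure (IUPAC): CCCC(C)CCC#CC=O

The longest chain bearing the –CHO group and the multiple bond is 9 carbons long (nonane).
The highest-priority functional group is an aldehyde (terminal –CHO), so the name ends in -al.
A C≡C triple bond in the chain gives the infix -yne-.
Number the chain so that the aldehyde carbon is C-1 by definition.
With this numbering: the triple bond between C-2 and C-3; a methyl group at C-6.
The name is 6-methylnon-2-ynal.

6-methylnon-2-ynal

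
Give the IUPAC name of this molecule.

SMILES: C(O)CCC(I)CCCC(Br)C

8-bromo-4-iodononan-1-ol

Counting along the main chain through the –OH group gives 9 carbons: the parent is nonane.
The principal characteristic group is an alcohol (–OH), named with the suffix -ol.
The numbering direction is chosen so that numbering from this end puts the hydroxyl group at C-1 rather than C-9.
With this numbering: the hydroxyl at C-1; a bromo group at C-8; an iodo group at C-4.
Substituent prefixes are cited in alphabetical order (multiplying prefixes like di-/tri- are ignored for ordering).
Putting it together: 8-bromo-4-iodononan-1-ol.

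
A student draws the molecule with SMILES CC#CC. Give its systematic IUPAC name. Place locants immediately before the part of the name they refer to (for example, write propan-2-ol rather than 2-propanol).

but-2-yne

Counting along the main chain through the multiple bond gives 4 carbons: the parent is butane.
There is one C≡C triple bond, indicated by the ending -yne.
The molecule is symmetric, so either numbering direction gives the same locants.
With this numbering: the triple bond between C-2 and C-3.
Putting it together: but-2-yne.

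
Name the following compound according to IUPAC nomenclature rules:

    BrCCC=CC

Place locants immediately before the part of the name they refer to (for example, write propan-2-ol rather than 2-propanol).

Counting along the main chain through the multiple bond gives 5 carbons: the parent is pentane.
There is one C=C double bond, indicated by the ending -ene.
The numbering direction is chosen so that numbering from this end puts the double bond at C-2 rather than C-3.
This places the double bond between C-2 and C-3; a bromo group at C-5.
Putting it together: 5-bromopent-2-ene.

5-bromopent-2-ene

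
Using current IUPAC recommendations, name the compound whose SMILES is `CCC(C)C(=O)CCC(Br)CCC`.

The longest carbon chain that includes the carbonyl has 10 carbons, so the parent hydride is decane.
The highest-priority functional group is a ketone (C=O on an internal carbon), so the name ends in -one.
Number the chain so that numbering from this end puts the carbonyl group at C-4 rather than C-7.
With this numbering: the carbonyl at C-4; a bromo group at C-7; a methyl group at C-3.
Substituent prefixes are cited in alphabetical order (multiplying prefixes like di-/tri- are ignored for ordering).
The name is 7-bromo-3-methyldecan-4-one.

7-bromo-3-methyldecan-4-one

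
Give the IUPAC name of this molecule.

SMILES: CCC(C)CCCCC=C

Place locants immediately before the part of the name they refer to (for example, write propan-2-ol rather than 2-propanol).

7-methylnon-1-ene

Counting along the main chain through the multiple bond gives 9 carbons: the parent is nonane.
The chain contains a C=C double bond, so the unsaturation ending is -ene.
The numbering direction is chosen so that numbering from this end puts the double bond at C-1 rather than C-8.
This places the double bond between C-1 and C-2; a methyl group at C-7.
The name is 7-methylnon-1-ene.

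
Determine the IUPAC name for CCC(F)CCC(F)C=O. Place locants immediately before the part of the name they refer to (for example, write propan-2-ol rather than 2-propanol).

The longest chain bearing the –CHO group is 7 carbons long (heptane).
The principal characteristic group is an aldehyde (terminal –CHO), named with the suffix -al.
Choose the numbering such that the aldehyde carbon is C-1 by definition.
With this numbering: fluoro groups at C-2 and C-5.
Assembling the pieces gives 2,5-difluoroheptanal.

2,5-difluoroheptanal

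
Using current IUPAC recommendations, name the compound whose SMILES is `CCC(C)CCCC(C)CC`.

3,7-dimethylnonane

The longest carbon chain is 9 atoms: the parent is nonane.
Numbering from either end gives identical locants here.
With this numbering: methyl groups at C-3 and C-7.
Putting it together: 3,7-dimethylnonane.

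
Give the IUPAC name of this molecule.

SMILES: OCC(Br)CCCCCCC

Counting along the main chain through the –OH group gives 9 carbons: the parent is nonane.
An alcohol (–OH) is the principal characteristic group, giving the suffix -ol.
Choose the numbering such that numbering from this end puts the hydroxyl group at C-1 rather than C-9.
That gives the hydroxyl at C-1; a bromo group at C-2.
Assembling the pieces gives 2-bromononan-1-ol.

2-bromononan-1-ol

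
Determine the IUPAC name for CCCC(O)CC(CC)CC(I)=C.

The longest chain bearing the –OH group and the multiple bond is 9 carbons long (nonane).
The highest-priority functional group is an alcohol (–OH), so the name ends in -ol.
The chain contains a C=C double bond, so the unsaturation ending is -ene.
The numbering direction is chosen so that numbering from this end puts the hydroxyl group at C-4 rather than C-6.
This places the hydroxyl at C-4; the double bond between C-8 and C-9; an ethyl group at C-6; an iodo group at C-8.
The substituents are ordered alphabetically, ignoring any di-/tri- multipliers.
Assembling the pieces gives 6-ethyl-8-iodonon-8-en-4-ol.

6-ethyl-8-iodonon-8-en-4-ol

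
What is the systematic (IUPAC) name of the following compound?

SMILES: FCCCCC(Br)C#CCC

5-bromo-9-fluoronon-3-yne

Counting along the main chain through the multiple bond gives 9 carbons: the parent is nonane.
There is one C≡C triple bond, indicated by the ending -yne.
Choose the numbering such that numbering from this end puts the triple bond at C-3 rather than C-6.
This places the triple bond between C-3 and C-4; a bromo group at C-5; a fluoro group at C-9.
The substituents are ordered alphabetically, ignoring any di-/tri- multipliers.
The name is 5-bromo-9-fluoronon-3-yne.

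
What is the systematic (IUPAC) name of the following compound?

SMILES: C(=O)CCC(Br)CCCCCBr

4,9-dibromononanal

The longest chain bearing the –CHO group is 9 carbons long (nonane).
The highest-priority functional group is an aldehyde (terminal –CHO), so the name ends in -al.
Choose the numbering such that the aldehyde carbon is C-1 by definition.
That gives bromo groups at C-4 and C-9.
The name is 4,9-dibromononanal.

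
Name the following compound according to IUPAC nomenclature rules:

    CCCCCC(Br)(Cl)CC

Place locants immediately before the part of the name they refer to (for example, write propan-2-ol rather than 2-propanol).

3-bromo-3-chlorooctane

The longest carbon chain is 8 atoms: the parent is octane.
Choose the numbering such that the substituent locant set {3,3} is lower than {6,6} at the first point of difference.
With this numbering: a bromo group at C-3; a chloro group at C-3.
Substituent prefixes are cited in alphabetical order (multiplying prefixes like di-/tri- are ignored for ordering).
Assembling the pieces gives 3-bromo-3-chlorooctane.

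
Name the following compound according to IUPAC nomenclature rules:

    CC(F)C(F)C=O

The longest carbon chain that includes the –CHO group has 4 carbons, so the parent hydride is butane.
The principal characteristic group is an aldehyde (terminal –CHO), named with the suffix -al.
The numbering direction is chosen so that the aldehyde carbon is C-1 by definition.
This places fluoro groups at C-2 and C-3.
Assembling the pieces gives 2,3-difluorobutanal.

2,3-difluorobutanal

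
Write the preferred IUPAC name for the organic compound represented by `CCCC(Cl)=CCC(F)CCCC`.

4-chloro-7-fluoroundec-4-ene

Counting along the main chain through the multiple bond gives 11 carbons: the parent is undecane.
There is one C=C double bond, indicated by the ending -ene.
Number the chain so that numbering from this end puts the double bond at C-4 rather than C-7.
With this numbering: the double bond between C-4 and C-5; a chloro group at C-4; a fluoro group at C-7.
Substituent prefixes are cited in alphabetical order (multiplying prefixes like di-/tri- are ignored for ordering).
Putting it together: 4-chloro-7-fluoroundec-4-ene.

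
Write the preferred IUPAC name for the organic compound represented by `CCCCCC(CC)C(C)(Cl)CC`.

3-chloro-4-ethyl-3-methylnonane

The parent chain contains 9 carbons (nonane).
Choose the numbering such that the substituent locant set {3,3,4} is lower than {6,7,7} at the first point of difference.
This places a chloro group at C-3; an ethyl group at C-4; a methyl group at C-3.
The substituents are ordered alphabetically, ignoring any di-/tri- multipliers.
The name is 3-chloro-4-ethyl-3-methylnonane.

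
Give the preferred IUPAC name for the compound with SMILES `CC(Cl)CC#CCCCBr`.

The longest chain bearing the multiple bond is 8 carbons long (octane).
The chain contains a C≡C triple bond, so the unsaturation ending is -yne.
The numbering direction is chosen so that the substituent locant set {1,7} is lower than {2,8} at the first point of difference.
With this numbering: the triple bond between C-4 and C-5; a bromo group at C-1; a chloro group at C-7.
The substituents are ordered alphabetically, ignoring any di-/tri- multipliers.
The name is 1-bromo-7-chlorooct-4-yne.

1-bromo-7-chlorooct-4-yne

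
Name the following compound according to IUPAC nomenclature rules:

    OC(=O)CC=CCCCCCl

The longest chain bearing the –COOH group and the multiple bond is 8 carbons long (octane).
The principal characteristic group is a carboxylic acid (terminal –COOH), named with the suffix -oic acid.
The chain contains a C=C double bond, so the unsaturation ending is -ene.
The numbering direction is chosen so that the carboxylic acid carbon is C-1 by definition.
That gives the double bond between C-3 and C-4; a chloro group at C-8.
Putting it together: 8-chlorooct-3-enoic acid.

8-chlorooct-3-enoic acid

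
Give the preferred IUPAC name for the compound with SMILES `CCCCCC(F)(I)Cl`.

The longest continuous carbon chain has 6 atoms, so the parent hydride is hexane.
Choose the numbering such that the substituent locant set {1,1,1} is lower than {6,6,6} at the first point of difference.
This places a chloro group at C-1; a fluoro group at C-1; an iodo group at C-1.
Substituent prefixes are cited in alphabetical order (multiplying prefixes like di-/tri- are ignored for ordering).
Assembling the pieces gives 1-chloro-1-fluoro-1-iodohexane.

1-chloro-1-fluoro-1-iodohexane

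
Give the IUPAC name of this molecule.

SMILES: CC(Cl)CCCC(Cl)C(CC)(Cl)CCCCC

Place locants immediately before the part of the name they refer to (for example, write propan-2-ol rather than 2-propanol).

The longest continuous carbon chain has 12 atoms, so the parent hydride is dodecane.
Choose the numbering such that the substituent locant set {2,6,7,7} is lower than {6,6,7,11} at the first point of difference.
With this numbering: chloro groups at C-2 and C-6 and C-7; an ethyl group at C-7.
The substituents are ordered alphabetically, ignoring any di-/tri- multipliers.
The name is 2,6,7-trichloro-7-ethyldodecane.

2,6,7-trichloro-7-ethyldodecane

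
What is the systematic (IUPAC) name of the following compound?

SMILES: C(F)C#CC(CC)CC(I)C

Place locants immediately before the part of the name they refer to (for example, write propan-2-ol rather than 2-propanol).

4-ethyl-1-fluoro-6-iodohept-2-yne

Counting along the main chain through the multiple bond gives 7 carbons: the parent is heptane.
A C≡C triple bond in the chain gives the infix -yne-.
Number the chain so that numbering from this end puts the triple bond at C-2 rather than C-5.
With this numbering: the triple bond between C-2 and C-3; an ethyl group at C-4; a fluoro group at C-1; an iodo group at C-6.
The substituents are ordered alphabetically, ignoring any di-/tri- multipliers.
The name is 4-ethyl-1-fluoro-6-iodohept-2-yne.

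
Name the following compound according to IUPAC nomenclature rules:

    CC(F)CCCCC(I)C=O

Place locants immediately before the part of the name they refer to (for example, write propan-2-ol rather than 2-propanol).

The longest chain bearing the –CHO group is 8 carbons long (octane).
The principal characteristic group is an aldehyde (terminal –CHO), named with the suffix -al.
The numbering direction is chosen so that the aldehyde carbon is C-1 by definition.
This places a fluoro group at C-7; an iodo group at C-2.
Substituent prefixes are cited in alphabetical order (multiplying prefixes like di-/tri- are ignored for ordering).
Assembling the pieces gives 7-fluoro-2-iodooctanal.

7-fluoro-2-iodooctanal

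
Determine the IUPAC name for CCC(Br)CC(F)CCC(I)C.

7-bromo-5-fluoro-2-iodononane

The longest continuous carbon chain has 9 atoms, so the parent hydride is nonane.
Number the chain so that the substituent locant set {2,5,7} is lower than {3,5,8} at the first point of difference.
This places a bromo group at C-7; a fluoro group at C-5; an iodo group at C-2.
Substituent prefixes are cited in alphabetical order (multiplying prefixes like di-/tri- are ignored for ordering).
The name is 7-bromo-5-fluoro-2-iodononane.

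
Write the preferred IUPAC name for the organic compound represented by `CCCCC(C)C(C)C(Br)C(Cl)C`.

3-bromo-2-chloro-4,5-dimethylnonane

The parent chain contains 9 carbons (nonane).
Choose the numbering such that the substituent locant set {2,3,4,5} is lower than {5,6,7,8} at the first point of difference.
With this numbering: a bromo group at C-3; a chloro group at C-2; methyl groups at C-4 and C-5.
The substituents are ordered alphabetically, ignoring any di-/tri- multipliers.
Assembling the pieces gives 3-bromo-2-chloro-4,5-dimethylnonane.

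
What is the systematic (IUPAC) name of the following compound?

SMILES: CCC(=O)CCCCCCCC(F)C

11-fluorododecan-3-one

Counting along the main chain through the carbonyl gives 12 carbons: the parent is dodecane.
A ketone (C=O on an internal carbon) is the principal characteristic group, giving the suffix -one.
Choose the numbering such that numbering from this end puts the carbonyl group at C-3 rather than C-10.
With this numbering: the carbonyl at C-3; a fluoro group at C-11.
The name is 11-fluorododecan-3-one.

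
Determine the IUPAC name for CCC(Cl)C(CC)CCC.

3-chloro-4-ethylheptane

The longest carbon chain is 7 atoms: the parent is heptane.
Number the chain so that the substituent locant set {3,4} is lower than {4,5} at the first point of difference.
That gives a chloro group at C-3; an ethyl group at C-4.
The substituents are ordered alphabetically, ignoring any di-/tri- multipliers.
Putting it together: 3-chloro-4-ethylheptane.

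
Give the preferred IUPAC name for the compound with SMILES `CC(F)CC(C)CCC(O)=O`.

Counting along the main chain through the –COOH group gives 7 carbons: the parent is heptane.
A carboxylic acid (terminal –COOH) is the principal characteristic group, giving the suffix -oic acid.
Choose the numbering such that the carboxylic acid carbon is C-1 by definition.
This places a fluoro group at C-6; a methyl group at C-4.
The substituents are ordered alphabetically, ignoring any di-/tri- multipliers.
Putting it together: 6-fluoro-4-methylheptanoic acid.

6-fluoro-4-methylheptanoic acid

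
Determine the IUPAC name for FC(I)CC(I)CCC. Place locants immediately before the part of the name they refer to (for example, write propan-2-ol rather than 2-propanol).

1-fluoro-1,3-diiodohexane

The longest carbon chain is 6 atoms: the parent is hexane.
The numbering direction is chosen so that the substituent locant set {1,1,3} is lower than {4,6,6} at the first point of difference.
With this numbering: a fluoro group at C-1; iodo groups at C-1 and C-3.
Prefixes are listed alphabetically: fluoro, iodo.
Assembling the pieces gives 1-fluoro-1,3-diiodohexane.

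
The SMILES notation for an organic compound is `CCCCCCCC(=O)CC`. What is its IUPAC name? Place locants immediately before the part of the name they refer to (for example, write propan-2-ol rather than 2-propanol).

decan-3-one

The longest chain bearing the carbonyl is 10 carbons long (decane).
A ketone (C=O on an internal carbon) is the principal characteristic group, giving the suffix -one.
Number the chain so that numbering from this end puts the carbonyl group at C-3 rather than C-8.
This places the carbonyl at C-3.
The name is decan-3-one.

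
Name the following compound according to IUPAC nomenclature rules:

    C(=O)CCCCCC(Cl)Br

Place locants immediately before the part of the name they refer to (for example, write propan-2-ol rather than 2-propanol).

The longest chain bearing the –CHO group is 7 carbons long (heptane).
The principal characteristic group is an aldehyde (terminal –CHO), named with the suffix -al.
Number the chain so that the aldehyde carbon is C-1 by definition.
That gives a bromo group at C-7; a chloro group at C-7.
Prefixes are listed alphabetically: bromo, chloro.
Assembling the pieces gives 7-bromo-7-chloroheptanal.

7-bromo-7-chloroheptanal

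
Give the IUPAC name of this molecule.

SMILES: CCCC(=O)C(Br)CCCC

The longest carbon chain that includes the carbonyl has 9 carbons, so the parent hydride is nonane.
The principal characteristic group is a ketone (C=O on an internal carbon), named with the suffix -one.
Number the chain so that numbering from this end puts the carbonyl group at C-4 rather than C-6.
This places the carbonyl at C-4; a bromo group at C-5.
Putting it together: 5-bromononan-4-one.

5-bromononan-4-one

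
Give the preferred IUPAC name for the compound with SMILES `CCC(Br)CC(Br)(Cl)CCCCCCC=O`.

Counting along the main chain through the –CHO group gives 12 carbons: the parent is dodecane.
The highest-priority functional group is an aldehyde (terminal –CHO), so the name ends in -al.
The numbering direction is chosen so that the aldehyde carbon is C-1 by definition.
This places bromo groups at C-8 and C-10; a chloro group at C-8.
The substituents are ordered alphabetically, ignoring any di-/tri- multipliers.
Assembling the pieces gives 8,10-dibromo-8-chlorododecanal.

8,10-dibromo-8-chlorododecanal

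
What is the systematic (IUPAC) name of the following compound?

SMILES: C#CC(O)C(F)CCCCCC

Counting along the main chain through the –OH group and the multiple bond gives 10 carbons: the parent is decane.
The highest-priority functional group is an alcohol (–OH), so the name ends in -ol.
There is one C≡C triple bond, indicated by the ending -yne.
Choose the numbering such that numbering from this end puts the hydroxyl group at C-3 rather than C-8.
With this numbering: the hydroxyl at C-3; the triple bond between C-1 and C-2; a fluoro group at C-4.
Putting it together: 4-fluorodec-1-yn-3-ol.

4-fluorodec-1-yn-3-ol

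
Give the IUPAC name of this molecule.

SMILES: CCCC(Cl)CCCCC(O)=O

The longest chain bearing the –COOH group is 9 carbons long (nonane).
A carboxylic acid (terminal –COOH) is the principal characteristic group, giving the suffix -oic acid.
The numbering direction is chosen so that the carboxylic acid carbon is C-1 by definition.
That gives a chloro group at C-6.
The name is 6-chlorononanoic acid.

6-chlorononanoic acid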